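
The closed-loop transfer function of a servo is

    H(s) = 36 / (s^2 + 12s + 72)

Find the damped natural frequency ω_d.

Comparing s^2 + 12s + 72 to s^2 + 2ζωₙs + ωₙ²: ωₙ = √72 ≈ 8.485 rad/s and ζ = 12/(2·√72) ≈ 0.7071.
ζωₙ = 12/2 = 6, so ω_d = ωₙ√(1−ζ²) = √(ωₙ² − (ζωₙ)²) = √(72 − 6²) = √36 = 6 rad/s.

ω_d = 6 rad/s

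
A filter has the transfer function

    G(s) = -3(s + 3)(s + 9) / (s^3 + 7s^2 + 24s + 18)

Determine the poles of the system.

The poles are the roots of the denominator s^3 + 7s^2 + 24s + 18 = 0.
Trying s = -1: the polynomial evaluates to 0, so (s + 1) is a factor.
Dividing out leaves s^2 + 6s + 18 = 0.
The quadratic formula then gives s = -3 ± 3j.

s = -3 + 3j, -3 - 3j, -1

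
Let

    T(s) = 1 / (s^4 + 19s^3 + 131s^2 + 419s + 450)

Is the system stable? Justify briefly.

stable

The denominator s^4 + 19s^3 + 131s^2 + 419s + 450 factors as (s^2 + 8s + 25)(s + 9)(s + 2), giving poles at s = -4 + 3j, -4 - 3j, -9, -2.
Since all poles lie strictly in the left half-plane, the system is stable.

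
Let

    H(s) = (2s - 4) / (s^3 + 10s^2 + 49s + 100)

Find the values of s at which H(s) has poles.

The poles are the roots of the denominator s^3 + 10s^2 + 49s + 100 = 0.
Trying s = -4: the polynomial evaluates to 0, so (s + 4) is a factor.
Dividing out leaves s^2 + 6s + 25 = 0.
The quadratic formula then gives s = -3 ± 4j.

s = -3 + 4j, -3 - 4j, -4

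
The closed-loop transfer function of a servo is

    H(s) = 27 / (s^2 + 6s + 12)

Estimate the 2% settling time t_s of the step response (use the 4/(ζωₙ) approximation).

Comparing s^2 + 6s + 12 to s^2 + 2ζωₙs + ωₙ²: ωₙ = √12 ≈ 3.464 rad/s and ζ = 6/(2·√12) ≈ 0.8660.
ζωₙ = 6/2 = 3, so t_s ≈ 4/(ζωₙ) = 4/3 ≈ 1.333 s.

t_s ≈ 1.333 s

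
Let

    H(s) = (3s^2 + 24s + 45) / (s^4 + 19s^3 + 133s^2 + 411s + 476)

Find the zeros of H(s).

Set the numerator to zero: 3s^2 + 24s + 45 = 0, i.e. 3·(s^2 + 8s + 15) = 0.
Factoring: (s + 3)(s + 5) = 0.

s = -3, -5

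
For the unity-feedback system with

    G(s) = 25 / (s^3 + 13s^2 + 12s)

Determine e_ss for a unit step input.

G(s) has one pole at the origin.
This is a Type 1 system; for a step input the steady-state error is zero.

e_ss = 0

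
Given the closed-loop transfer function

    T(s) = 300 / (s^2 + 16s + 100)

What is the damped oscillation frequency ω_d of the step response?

ω_d = 6 rad/s

Comparing s^2 + 16s + 100 to s^2 + 2ζωₙs + ωₙ²: ωₙ = 10 rad/s and ζ = 16/(2·10) = 0.8.
ζωₙ = 16/2 = 8, so ω_d = ωₙ√(1−ζ²) = √(ωₙ² − (ζωₙ)²) = √(100 − 8²) = √36 = 6 rad/s.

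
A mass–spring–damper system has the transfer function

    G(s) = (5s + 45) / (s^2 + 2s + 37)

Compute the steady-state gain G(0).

Set s = 0: G(0) = (45) / (37) = 45/37.

G(0) = 45/37 ≈ 1.216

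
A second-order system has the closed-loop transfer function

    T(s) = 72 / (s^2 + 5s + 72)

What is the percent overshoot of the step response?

Comparing s^2 + 5s + 72 to s^2 + 2ζωₙs + ωₙ²: ωₙ = √72 ≈ 8.485 rad/s and ζ = 5/(2·√72) ≈ 0.2946.
%OS = 100·exp(−πζ/√(1−ζ²)) = 100·exp(−π·0.2946/√(1−0.2946²)) ≈ 38.0%.

%OS ≈ 38.0%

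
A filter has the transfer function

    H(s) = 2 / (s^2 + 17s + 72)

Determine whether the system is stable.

The denominator s^2 + 17s + 72 factors as (s + 8)(s + 9), giving poles at s = -8, -9.
Since all poles lie strictly in the left half-plane, the system is stable.

stable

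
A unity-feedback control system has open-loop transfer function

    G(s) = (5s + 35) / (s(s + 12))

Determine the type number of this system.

Type 1

The denominator has 1 factor of s at the origin (free integrator), so this is a Type 1 system.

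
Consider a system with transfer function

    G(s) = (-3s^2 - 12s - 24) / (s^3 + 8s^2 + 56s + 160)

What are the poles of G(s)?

s = -2 ± 6j, -4

The poles are the roots of the denominator s^3 + 8s^2 + 56s + 160 = 0.
Trying s = -4: the polynomial evaluates to 0, so (s + 4) is a factor.
Dividing out leaves s^2 + 4s + 40 = 0.
The quadratic formula then gives s = -2 ± 6j.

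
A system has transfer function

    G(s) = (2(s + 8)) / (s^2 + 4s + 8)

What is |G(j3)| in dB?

Substitute s = j3: numerator = 16 + j6, denominator = -1 + j12.
|G(j3)| = |16 + j6| / |-1 + j12| = 17.088 / 12.042 ≈ 1.419.
In decibels: 20·log₁₀(1.419) ≈ 3.04 dB.

|G(j3)|_dB ≈ 3.04 dB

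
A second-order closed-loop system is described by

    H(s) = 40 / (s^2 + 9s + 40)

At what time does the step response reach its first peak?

Comparing s^2 + 9s + 40 to s^2 + 2ζωₙs + ωₙ²: ωₙ = √40 ≈ 6.325 rad/s and ζ = 9/(2·√40) ≈ 0.7115.
ζωₙ = 9/2 = 4.5, so ω_d = ωₙ√(1−ζ²) = √(ωₙ² − (ζωₙ)²) = √(40 − 4.5²) = √19.75 ≈ 4.444 rad/s.
t_p = π/ω_d = π/4.444 ≈ 0.7069 s.

t_p ≈ 0.7069 s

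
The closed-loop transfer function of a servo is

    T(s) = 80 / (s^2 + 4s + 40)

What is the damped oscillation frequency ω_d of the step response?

ω_d = 6 rad/s

Comparing s^2 + 4s + 40 to s^2 + 2ζωₙs + ωₙ²: ωₙ = √40 ≈ 6.325 rad/s and ζ = 4/(2·√40) ≈ 0.3162.
ζωₙ = 4/2 = 2, so ω_d = ωₙ√(1−ζ²) = √(ωₙ² − (ζωₙ)²) = √(40 − 2²) = √36 = 6 rad/s.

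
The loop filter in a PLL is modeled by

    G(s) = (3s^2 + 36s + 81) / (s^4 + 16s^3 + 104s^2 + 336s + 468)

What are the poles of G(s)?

s = -3 ± 3j, -5 ± j

The poles are the roots of the denominator s^4 + 16s^3 + 104s^2 + 336s + 468 = 0.
No real roots exist; factor into two real quadratics: (s^2 + 6s + 18)(s^2 + 10s + 26) = 0.
Each quadratic gives a conjugate pair via the quadratic formula.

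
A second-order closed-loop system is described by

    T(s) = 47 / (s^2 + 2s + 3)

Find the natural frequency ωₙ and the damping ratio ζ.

Compare the denominator to the standard form s^2 + 2ζωₙs + ωₙ².
ωₙ² = 3, so ωₙ = √3 ≈ 1.732 rad/s.
2ζωₙ = 2, so ζ = 2/(2·√3) ≈ 0.5774.

ωₙ ≈ 1.732 rad/s, ζ ≈ 0.5774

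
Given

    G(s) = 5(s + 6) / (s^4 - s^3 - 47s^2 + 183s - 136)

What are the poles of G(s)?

s = -8, 1, 4 + j, 4 - j

The poles are the roots of the denominator s^4 - s^3 - 47s^2 + 183s - 136 = 0.
Trying s = -8: the polynomial evaluates to 0, so (s + 8) is a factor.
Dividing out leaves s^3 - 9s^2 + 25s - 17 = 0.
This factors further as (s - 1)(s^2 - 8s + 17) = 0.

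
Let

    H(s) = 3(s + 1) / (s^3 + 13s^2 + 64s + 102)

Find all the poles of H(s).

s = -5 ± 3j, -3

The poles are the roots of the denominator s^3 + 13s^2 + 64s + 102 = 0.
Trying s = -3: the polynomial evaluates to 0, so (s + 3) is a factor.
Dividing out leaves s^2 + 10s + 34 = 0.
The quadratic formula then gives s = -5 ± 3j.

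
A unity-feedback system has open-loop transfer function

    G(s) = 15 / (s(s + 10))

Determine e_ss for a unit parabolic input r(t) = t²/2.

e_ss = ∞

G(s) has one pole at the origin.
This is a Type 1 system; Ka = lim_{s→0} s^2·G(s) = 0, so the steady-state error for a parabola input is infinite.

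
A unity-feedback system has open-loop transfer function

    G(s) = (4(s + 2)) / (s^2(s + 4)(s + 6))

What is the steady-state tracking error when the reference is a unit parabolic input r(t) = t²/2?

G(s) has 2 poles at the origin.
This is a Type 2 system. Ka = lim_{s→0} s^2·G(s) = 8/24 = 1/3.
e_ss = 1/Ka = 1/(1/3) = 3.

e_ss = 3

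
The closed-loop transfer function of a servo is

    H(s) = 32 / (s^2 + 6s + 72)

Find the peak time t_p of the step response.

Comparing s^2 + 6s + 72 to s^2 + 2ζωₙs + ωₙ²: ωₙ = √72 ≈ 8.485 rad/s and ζ = 6/(2·√72) ≈ 0.3536.
ζωₙ = 6/2 = 3, so ω_d = ωₙ√(1−ζ²) = √(ωₙ² − (ζωₙ)²) = √(72 − 3²) = √63 ≈ 7.937 rad/s.
t_p = π/ω_d = π/7.937 ≈ 0.3958 s.

t_p ≈ 0.3958 s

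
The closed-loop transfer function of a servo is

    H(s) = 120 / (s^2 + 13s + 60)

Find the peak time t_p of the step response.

Comparing s^2 + 13s + 60 to s^2 + 2ζωₙs + ωₙ²: ωₙ = √60 ≈ 7.746 rad/s and ζ = 13/(2·√60) ≈ 0.8391.
ζωₙ = 13/2 = 6.5, so ω_d = ωₙ√(1−ζ²) = √(ωₙ² − (ζωₙ)²) = √(60 − 6.5²) = √17.75 ≈ 4.213 rad/s.
t_p = π/ω_d = π/4.213 ≈ 0.7457 s.

t_p ≈ 0.7457 s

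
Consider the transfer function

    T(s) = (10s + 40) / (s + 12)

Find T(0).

Set s = 0: T(0) = (40) / (12) = 10/3.

T(0) = 10/3 ≈ 3.333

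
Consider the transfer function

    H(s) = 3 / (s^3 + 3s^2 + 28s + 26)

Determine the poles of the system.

s = -1 ± 5j, -1

The poles are the roots of the denominator s^3 + 3s^2 + 28s + 26 = 0.
Trying s = -1: the polynomial evaluates to 0, so (s + 1) is a factor.
Dividing out leaves s^2 + 2s + 26 = 0.
The quadratic formula then gives s = -1 ± 5j.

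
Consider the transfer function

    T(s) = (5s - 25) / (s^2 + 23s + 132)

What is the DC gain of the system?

Set s = 0: T(0) = (-25) / (132) = -25/132.

T(0) = -25/132 ≈ -0.1894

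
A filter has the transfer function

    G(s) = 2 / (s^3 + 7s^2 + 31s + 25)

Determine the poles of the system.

s = -3 + 4j, -3 - 4j, -1

The poles are the roots of the denominator s^3 + 7s^2 + 31s + 25 = 0.
Trying s = -1: the polynomial evaluates to 0, so (s + 1) is a factor.
Dividing out leaves s^2 + 6s + 25 = 0.
The quadratic formula then gives s = -3 ± 4j.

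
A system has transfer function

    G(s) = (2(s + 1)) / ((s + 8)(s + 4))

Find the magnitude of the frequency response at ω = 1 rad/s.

Substitute s = j1: numerator = 2 + j2, denominator = 31 + j12.
|G(j1)| = |2 + j2| / |31 + j12| = 2.8284 / 33.242 ≈ 0.08509.

|G(j1)| ≈ 0.08509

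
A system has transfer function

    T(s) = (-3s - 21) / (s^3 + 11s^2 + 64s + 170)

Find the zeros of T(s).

Set the numerator to zero: -3s - 21 = 0, i.e. -3·(s + 7) = 0.
So s = -7.

s = -7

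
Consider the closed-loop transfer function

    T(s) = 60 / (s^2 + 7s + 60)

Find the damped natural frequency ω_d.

Comparing s^2 + 7s + 60 to s^2 + 2ζωₙs + ωₙ²: ωₙ = √60 ≈ 7.746 rad/s and ζ = 7/(2·√60) ≈ 0.4518.
ζωₙ = 7/2 = 3.5, so ω_d = ωₙ√(1−ζ²) = √(ωₙ² − (ζωₙ)²) = √(60 − 3.5²) = √47.75 ≈ 6.910 rad/s.

ω_d ≈ 6.910 rad/s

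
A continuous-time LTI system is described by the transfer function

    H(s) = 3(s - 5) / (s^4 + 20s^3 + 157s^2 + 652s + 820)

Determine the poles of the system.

The poles are the roots of the denominator s^4 + 20s^3 + 157s^2 + 652s + 820 = 0.
Trying s = -2: the polynomial evaluates to 0, so (s + 2) is a factor.
Dividing out leaves s^3 + 18s^2 + 121s + 410 = 0.
This factors further as (s^2 + 8s + 41)(s + 10) = 0.

s = -4 ± 5j, -2, -10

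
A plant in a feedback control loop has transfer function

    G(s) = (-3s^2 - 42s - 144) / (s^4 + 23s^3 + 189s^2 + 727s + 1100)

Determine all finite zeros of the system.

s = -6, -8

Set the numerator to zero: -3s^2 - 42s - 144 = 0, i.e. -3·(s^2 + 14s + 48) = 0.
Factoring: (s + 6)(s + 8) = 0.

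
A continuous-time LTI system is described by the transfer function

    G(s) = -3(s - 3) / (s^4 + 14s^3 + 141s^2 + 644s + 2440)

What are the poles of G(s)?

s = -5 ± 6j, -2 ± 6j

The poles are the roots of the denominator s^4 + 14s^3 + 141s^2 + 644s + 2440 = 0.
No real roots exist; factor into two real quadratics: (s^2 + 10s + 61)(s^2 + 4s + 40) = 0.
Each quadratic gives a conjugate pair via the quadratic formula.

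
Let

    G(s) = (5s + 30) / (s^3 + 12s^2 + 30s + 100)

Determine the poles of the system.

The poles are the roots of the denominator s^3 + 12s^2 + 30s + 100 = 0.
Trying s = -10: the polynomial evaluates to 0, so (s + 10) is a factor.
Dividing out leaves s^2 + 2s + 10 = 0.
The quadratic formula then gives s = -1 ± 3j.

s = -1 ± 3j, -10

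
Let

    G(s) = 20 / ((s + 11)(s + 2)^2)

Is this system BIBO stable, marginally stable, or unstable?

stable

The poles can be read from the denominator factors: s = -11, -2, -2.
Since all poles lie strictly in the left half-plane, the system is stable.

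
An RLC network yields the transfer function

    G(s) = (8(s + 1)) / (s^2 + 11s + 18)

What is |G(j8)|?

|G(j8)| ≈ 0.6495

Substitute s = j8: numerator = 8 + j64, denominator = -46 + j88.
|G(j8)| = |8 + j64| / |-46 + j88| = 64.498 / 99.298 ≈ 0.6495.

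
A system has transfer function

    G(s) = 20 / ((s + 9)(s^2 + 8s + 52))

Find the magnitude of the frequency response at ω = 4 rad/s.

|G(j4)| ≈ 0.04216

Substitute s = j4: numerator = 20, denominator = 196 + j432.
|G(j4)| = |20| / |196 + j432| = 20 / 474.38 ≈ 0.04216.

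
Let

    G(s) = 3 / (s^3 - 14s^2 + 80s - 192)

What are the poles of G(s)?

s = 4 ± 4j, 6

The poles are the roots of the denominator s^3 - 14s^2 + 80s - 192 = 0.
Trying s = 6: the polynomial evaluates to 0, so (s - 6) is a factor.
Dividing out leaves s^2 - 8s + 32 = 0.
The quadratic formula then gives s = 4 ± 4j.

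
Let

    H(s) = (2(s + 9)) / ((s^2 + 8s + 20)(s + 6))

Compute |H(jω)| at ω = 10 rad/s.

Substitute s = j10: numerator = 18 + j20, denominator = -1280 - j320.
|H(j10)| = |18 + j20| / |-1280 - j320| = 26.907 / 1319.4 ≈ 0.02039.

|H(j10)| ≈ 0.02039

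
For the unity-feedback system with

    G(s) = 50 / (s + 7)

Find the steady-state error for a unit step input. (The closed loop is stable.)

e_ss = 0.1228

G(s) has no poles at the origin.
This is a Type 0 system. Kp = lim_{s→0} G(s) = 50/7.
e_ss = 1/(1 + Kp) = 1/(1 + 50/7) = 7/57 ≈ 0.1228.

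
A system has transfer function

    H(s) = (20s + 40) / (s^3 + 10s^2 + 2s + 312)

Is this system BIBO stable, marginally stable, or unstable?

The denominator s^3 + 10s^2 + 2s + 312 factors as (s^2 - 2s + 26)(s + 12), giving poles at s = 1 + 5j, 1 - 5j, -12.
Since the pole(s) at s = 1 ± 5j lie in the right half-plane, the system is unstable.

unstable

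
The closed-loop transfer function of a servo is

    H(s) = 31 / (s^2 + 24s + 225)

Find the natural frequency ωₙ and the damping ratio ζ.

Compare the denominator to the standard form s^2 + 2ζωₙs + ωₙ².
ωₙ² = 225, so ωₙ = 15 rad/s.
2ζωₙ = 24, so ζ = 24/(2·15) = 0.8.
With ζ = 0.8 the response is underdamped.

ωₙ = 15 rad/s, ζ = 0.8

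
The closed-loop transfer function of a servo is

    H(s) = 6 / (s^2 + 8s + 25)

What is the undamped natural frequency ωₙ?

ωₙ = 5 rad/s

Compare the denominator to the standard form s^2 + 2ζωₙs + ωₙ².
ωₙ² = 25, so ωₙ = 5 rad/s.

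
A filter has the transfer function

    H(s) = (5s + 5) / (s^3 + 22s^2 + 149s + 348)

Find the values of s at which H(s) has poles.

s = -5 + 2j, -5 - 2j, -12

The poles are the roots of the denominator s^3 + 22s^2 + 149s + 348 = 0.
Trying s = -12: the polynomial evaluates to 0, so (s + 12) is a factor.
Dividing out leaves s^2 + 10s + 29 = 0.
The quadratic formula then gives s = -5 ± 2j.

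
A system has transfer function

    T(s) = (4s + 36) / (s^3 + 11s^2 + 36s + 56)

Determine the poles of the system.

The poles are the roots of the denominator s^3 + 11s^2 + 36s + 56 = 0.
Trying s = -7: the polynomial evaluates to 0, so (s + 7) is a factor.
Dividing out leaves s^2 + 4s + 8 = 0.
The quadratic formula then gives s = -2 ± 2j.

s = -2 ± 2j, -7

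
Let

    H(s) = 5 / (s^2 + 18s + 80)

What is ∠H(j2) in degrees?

At s = j2: numerator = 5, denominator = 76 + j36.
∠H = ∠num − ∠den = 0° − (25.346°) = -25.35°.

∠H(j2) ≈ -25.35°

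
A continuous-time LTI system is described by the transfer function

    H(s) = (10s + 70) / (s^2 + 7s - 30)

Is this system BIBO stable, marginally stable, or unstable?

unstable

The denominator s^2 + 7s - 30 factors as (s + 10)(s - 3), giving poles at s = -10, 3.
Since the pole(s) at s = 3 lie in the right half-plane, the system is unstable.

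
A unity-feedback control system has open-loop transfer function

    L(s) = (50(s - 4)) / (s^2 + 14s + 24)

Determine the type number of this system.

Type 0

The denominator has no factor of s at the origin — no free integrator — so this is a Type 0 system.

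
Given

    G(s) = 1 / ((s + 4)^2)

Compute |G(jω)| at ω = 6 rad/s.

Substitute s = j6: numerator = 1, denominator = -20 + j48.
|G(j6)| = |1| / |-20 + j48| = 1 / 52 ≈ 0.01923.

|G(j6)| ≈ 0.01923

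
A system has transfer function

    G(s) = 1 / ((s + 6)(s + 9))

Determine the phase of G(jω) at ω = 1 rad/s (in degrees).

At s = j1: numerator = 1, denominator = 53 + j15.
∠G = ∠num − ∠den = 0° − (15.803°) = -15.80°.

∠G(j1) ≈ -15.80°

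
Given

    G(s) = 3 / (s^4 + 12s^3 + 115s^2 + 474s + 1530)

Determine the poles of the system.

The poles are the roots of the denominator s^4 + 12s^3 + 115s^2 + 474s + 1530 = 0.
No real roots exist; factor into two real quadratics: (s^2 + 6s + 34)(s^2 + 6s + 45) = 0.
Each quadratic gives a conjugate pair via the quadratic formula.

s = -3 + 5j, -3 - 5j, -3 + 6j, -3 - 6j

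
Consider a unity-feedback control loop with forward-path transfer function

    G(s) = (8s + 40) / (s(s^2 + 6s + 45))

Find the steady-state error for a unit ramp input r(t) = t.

e_ss = 1.125

G(s) has one pole at the origin.
This is a Type 1 system. Kv = lim_{s→0} s·G(s) = 40/45 = 8/9.
e_ss = 1/Kv = 1/(8/9) = 9/8 ≈ 1.125.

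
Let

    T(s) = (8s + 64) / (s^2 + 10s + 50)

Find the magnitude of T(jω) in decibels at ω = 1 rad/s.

|T(j1)|_dB ≈ 2.21 dB

Substitute s = j1: numerator = 64 + j8, denominator = 49 + j10.
|T(j1)| = |64 + j8| / |49 + j10| = 64.498 / 50.010 ≈ 1.290.
In decibels: 20·log₁₀(1.290) ≈ 2.21 dB.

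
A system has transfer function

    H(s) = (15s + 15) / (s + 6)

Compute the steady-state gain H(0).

H(0) = 5/2 ≈ 2.500

Set s = 0: H(0) = (15) / (6) = 5/2.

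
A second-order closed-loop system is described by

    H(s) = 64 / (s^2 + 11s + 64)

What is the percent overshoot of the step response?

%OS ≈ 5.11%

Comparing s^2 + 11s + 64 to s^2 + 2ζωₙs + ωₙ²: ωₙ = 8 rad/s and ζ = 11/(2·8) = 0.6875.
%OS = 100·exp(−πζ/√(1−ζ²)) = 100·exp(−π·0.6875/√(1−0.6875²)) ≈ 5.11%.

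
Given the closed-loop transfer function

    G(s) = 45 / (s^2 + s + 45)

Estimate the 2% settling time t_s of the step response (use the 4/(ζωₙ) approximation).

Comparing s^2 + s + 45 to s^2 + 2ζωₙs + ωₙ²: ωₙ = √45 ≈ 6.708 rad/s and ζ = 1/(2·√45) ≈ 0.07454.
ζωₙ = 1/2 = 0.5, so t_s ≈ 4/(ζωₙ) = 4/0.5 = 8 s.

t_s ≈ 8 s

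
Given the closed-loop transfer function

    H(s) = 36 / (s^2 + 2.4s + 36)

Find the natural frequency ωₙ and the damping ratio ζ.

Compare the denominator to the standard form s^2 + 2ζωₙs + ωₙ².
ωₙ² = 36, so ωₙ = 6 rad/s.
2ζωₙ = 2.4, so ζ = 2.4/(2·6) = 0.2.
With ζ = 0.2 the response is underdamped.

ωₙ = 6 rad/s, ζ = 0.2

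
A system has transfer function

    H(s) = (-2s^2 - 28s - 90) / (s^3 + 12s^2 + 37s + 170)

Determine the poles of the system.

s = -1 + 4j, -1 - 4j, -10

The poles are the roots of the denominator s^3 + 12s^2 + 37s + 170 = 0.
Trying s = -10: the polynomial evaluates to 0, so (s + 10) is a factor.
Dividing out leaves s^2 + 2s + 17 = 0.
The quadratic formula then gives s = -1 ± 4j.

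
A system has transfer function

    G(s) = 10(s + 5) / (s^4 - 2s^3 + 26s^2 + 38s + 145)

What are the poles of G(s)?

The poles are the roots of the denominator s^4 - 2s^3 + 26s^2 + 38s + 145 = 0.
No real roots exist; factor into two real quadratics: (s^2 + 2s + 5)(s^2 - 4s + 29) = 0.
Each quadratic gives a conjugate pair via the quadratic formula.

s = -1 + 2j, -1 - 2j, 2 + 5j, 2 - 5j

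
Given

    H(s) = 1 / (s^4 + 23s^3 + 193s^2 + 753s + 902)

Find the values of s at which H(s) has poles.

s = -5 + 4j, -5 - 4j, -2, -11

The poles are the roots of the denominator s^4 + 23s^3 + 193s^2 + 753s + 902 = 0.
Trying s = -2: the polynomial evaluates to 0, so (s + 2) is a factor.
Dividing out leaves s^3 + 21s^2 + 151s + 451 = 0.
This factors further as (s^2 + 10s + 41)(s + 11) = 0.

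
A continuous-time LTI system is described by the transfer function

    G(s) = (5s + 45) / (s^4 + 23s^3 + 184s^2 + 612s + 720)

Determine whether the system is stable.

The denominator s^4 + 23s^3 + 184s^2 + 612s + 720 factors as (s + 10)(s + 4)(s + 3)(s + 6), giving poles at s = -10, -4, -3, -6.
Since all poles lie strictly in the left half-plane, the system is stable.

stable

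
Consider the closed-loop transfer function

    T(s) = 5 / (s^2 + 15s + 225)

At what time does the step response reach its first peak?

Comparing s^2 + 15s + 225 to s^2 + 2ζωₙs + ωₙ²: ωₙ = 15 rad/s and ζ = 15/(2·15) = 0.5.
ζωₙ = 15/2 = 7.5, so ω_d = ωₙ√(1−ζ²) = √(ωₙ² − (ζωₙ)²) = √(225 − 7.5²) = √168.75 ≈ 12.99 rad/s.
t_p = π/ω_d = π/12.99 ≈ 0.2418 s.

t_p ≈ 0.2418 s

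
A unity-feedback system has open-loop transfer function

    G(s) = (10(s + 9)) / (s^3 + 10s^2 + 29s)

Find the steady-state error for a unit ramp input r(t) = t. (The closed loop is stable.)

G(s) has one pole at the origin.
This is a Type 1 system. Kv = lim_{s→0} s·G(s) = 90/29.
e_ss = 1/Kv = 1/(90/29) = 29/90 ≈ 0.3222.

e_ss = 0.3222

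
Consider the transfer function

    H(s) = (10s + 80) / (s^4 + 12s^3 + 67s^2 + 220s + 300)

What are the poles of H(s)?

s = -2 + 4j, -2 - 4j, -3, -5

The poles are the roots of the denominator s^4 + 12s^3 + 67s^2 + 220s + 300 = 0.
Trying s = -3: the polynomial evaluates to 0, so (s + 3) is a factor.
Dividing out leaves s^3 + 9s^2 + 40s + 100 = 0.
This factors further as (s^2 + 4s + 20)(s + 5) = 0.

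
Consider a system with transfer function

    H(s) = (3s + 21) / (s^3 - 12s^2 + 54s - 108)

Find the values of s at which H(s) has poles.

The poles are the roots of the denominator s^3 - 12s^2 + 54s - 108 = 0.
Trying s = 6: the polynomial evaluates to 0, so (s - 6) is a factor.
Dividing out leaves s^2 - 6s + 18 = 0.
The quadratic formula then gives s = 3 ± 3j.

s = 3 ± 3j, 6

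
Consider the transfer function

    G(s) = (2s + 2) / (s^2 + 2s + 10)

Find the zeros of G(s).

Set the numerator to zero: 2s + 2 = 0, i.e. 2·(s + 1) = 0.
So s = -1.

s = -1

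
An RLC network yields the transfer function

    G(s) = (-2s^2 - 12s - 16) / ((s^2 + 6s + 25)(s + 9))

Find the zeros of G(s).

Set the numerator to zero: -2s^2 - 12s - 16 = 0, i.e. -2·(s^2 + 6s + 8) = 0.
Factoring: (s + 2)(s + 4) = 0.

s = -2, -4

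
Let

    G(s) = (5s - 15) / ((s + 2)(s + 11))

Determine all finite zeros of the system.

s = 3

Set the numerator to zero: 5s - 15 = 0, i.e. 5·(s - 3) = 0.
So s = 3.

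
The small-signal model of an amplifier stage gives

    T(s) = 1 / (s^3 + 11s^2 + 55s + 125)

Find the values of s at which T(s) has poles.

The poles are the roots of the denominator s^3 + 11s^2 + 55s + 125 = 0.
Trying s = -5: the polynomial evaluates to 0, so (s + 5) is a factor.
Dividing out leaves s^2 + 6s + 25 = 0.
The quadratic formula then gives s = -3 ± 4j.

s = -3 ± 4j, -5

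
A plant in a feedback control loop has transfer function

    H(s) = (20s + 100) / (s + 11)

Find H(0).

Set s = 0: H(0) = (100) / (11) = 100/11.

H(0) = 100/11 ≈ 9.091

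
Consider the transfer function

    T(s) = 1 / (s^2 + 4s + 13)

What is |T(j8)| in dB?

Substitute s = j8: numerator = 1, denominator = -51 + j32.
|T(j8)| = |1| / |-51 + j32| = 1 / 60.208 ≈ 0.01661.
In decibels: 20·log₁₀(0.01661) ≈ -35.6 dB.

|T(j8)|_dB ≈ -35.6 dB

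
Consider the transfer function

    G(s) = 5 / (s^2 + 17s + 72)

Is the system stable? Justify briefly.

stable

The denominator s^2 + 17s + 72 factors as (s + 8)(s + 9), giving poles at s = -8, -9.
Since all poles lie strictly in the left half-plane, the system is stable.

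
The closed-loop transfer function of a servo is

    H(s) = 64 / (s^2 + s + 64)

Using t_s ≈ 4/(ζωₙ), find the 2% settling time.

Comparing s^2 + s + 64 to s^2 + 2ζωₙs + ωₙ²: ωₙ = 8 rad/s and ζ = 1/(2·8) = 0.0625.
ζωₙ = 1/2 = 0.5, so t_s ≈ 4/(ζωₙ) = 4/0.5 = 8 s.

t_s ≈ 8 s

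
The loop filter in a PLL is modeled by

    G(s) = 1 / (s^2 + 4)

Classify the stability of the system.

The denominator s^2 + 4 factors as (s^2 + 4), giving poles at s = ±2j.
Since the simple pole(s) at s = 2j, -2j lie on the jω-axis with none in the right half-plane, the system is marginally stable.

marginally stable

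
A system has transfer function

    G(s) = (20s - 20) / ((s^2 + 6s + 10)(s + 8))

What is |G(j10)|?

|G(j10)| ≈ 0.1451

Substitute s = j10: numerator = -20 + j200, denominator = -1320 - j420.
|G(j10)| = |-20 + j200| / |-1320 - j420| = 201.00 / 1385.2 ≈ 0.1451.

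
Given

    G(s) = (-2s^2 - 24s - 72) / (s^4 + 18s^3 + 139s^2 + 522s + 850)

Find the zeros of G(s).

s = -6, -6

Set the numerator to zero: -2s^2 - 24s - 72 = 0, i.e. -2·(s^2 + 12s + 36) = 0.
Factoring: (s + 6)^2 = 0.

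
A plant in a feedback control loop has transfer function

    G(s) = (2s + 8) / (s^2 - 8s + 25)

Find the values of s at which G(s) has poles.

s = 4 ± 3j

The poles are the roots of the denominator s^2 - 8s + 25 = 0.
Using the quadratic formula: s = (8 ± √(-36))/2 = 4 ± 3j.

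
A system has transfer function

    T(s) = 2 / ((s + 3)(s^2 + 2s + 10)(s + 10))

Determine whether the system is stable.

stable

The poles can be read from the denominator factors: s = -3, -1 + 3j, -1 - 3j, -10.
Since all poles lie strictly in the left half-plane, the system is stable.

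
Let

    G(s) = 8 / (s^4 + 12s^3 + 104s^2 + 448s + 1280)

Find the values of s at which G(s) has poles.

The poles are the roots of the denominator s^4 + 12s^3 + 104s^2 + 448s + 1280 = 0.
No real roots exist; factor into two real quadratics: (s^2 + 8s + 32)(s^2 + 4s + 40) = 0.
Each quadratic gives a conjugate pair via the quadratic formula.

s = -4 + 4j, -4 - 4j, -2 + 6j, -2 - 6j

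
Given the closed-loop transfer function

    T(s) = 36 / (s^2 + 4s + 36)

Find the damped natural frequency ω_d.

Comparing s^2 + 4s + 36 to s^2 + 2ζωₙs + ωₙ²: ωₙ = 6 rad/s and ζ = 4/(2·6) ≈ 0.3333.
ζωₙ = 4/2 = 2, so ω_d = ωₙ√(1−ζ²) = √(ωₙ² − (ζωₙ)²) = √(36 − 2²) = √32 ≈ 5.657 rad/s.

ω_d ≈ 5.657 rad/s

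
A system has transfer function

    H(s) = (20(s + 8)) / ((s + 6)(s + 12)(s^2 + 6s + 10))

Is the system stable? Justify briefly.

The poles can be read from the denominator factors: s = -6, -12, -3 ± j.
Since all poles lie strictly in the left half-plane, the system is stable.

stable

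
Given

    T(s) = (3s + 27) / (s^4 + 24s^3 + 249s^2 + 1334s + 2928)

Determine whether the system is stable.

stable

The denominator s^4 + 24s^3 + 249s^2 + 1334s + 2928 factors as (s^2 + 10s + 61)(s + 8)(s + 6), giving poles at s = -5 ± 6j, -8, -6.
Since all poles lie strictly in the left half-plane, the system is stable.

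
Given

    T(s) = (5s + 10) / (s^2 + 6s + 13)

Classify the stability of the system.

stable

The denominator s^2 + 6s + 13 factors as (s^2 + 6s + 13), giving poles at s = -3 + 2j, -3 - 2j.
Since all poles lie strictly in the left half-plane, the system is stable.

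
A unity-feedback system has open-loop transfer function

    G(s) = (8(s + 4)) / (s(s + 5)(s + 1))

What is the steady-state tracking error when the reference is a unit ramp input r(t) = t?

e_ss = 0.1562

G(s) has one pole at the origin.
This is a Type 1 system. Kv = lim_{s→0} s·G(s) = 32/5.
e_ss = 1/Kv = 1/(32/5) = 5/32 ≈ 0.1562.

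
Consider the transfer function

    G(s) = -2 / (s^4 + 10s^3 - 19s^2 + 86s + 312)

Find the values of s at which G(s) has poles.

s = 2 + 3j, 2 - 3j, -12, -2

The poles are the roots of the denominator s^4 + 10s^3 - 19s^2 + 86s + 312 = 0.
Trying s = -12: the polynomial evaluates to 0, so (s + 12) is a factor.
Dividing out leaves s^3 - 2s^2 + 5s + 26 = 0.
This factors further as (s^2 - 4s + 13)(s + 2) = 0.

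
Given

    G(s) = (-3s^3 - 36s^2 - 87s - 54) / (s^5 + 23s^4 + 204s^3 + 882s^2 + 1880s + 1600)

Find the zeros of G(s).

Set the numerator to zero: -3s^3 - 36s^2 - 87s - 54 = 0, i.e. -3·(s^3 + 12s^2 + 29s + 18) = 0.
Factoring: (s + 2)(s + 1)(s + 9) = 0.

s = -2, -1, -9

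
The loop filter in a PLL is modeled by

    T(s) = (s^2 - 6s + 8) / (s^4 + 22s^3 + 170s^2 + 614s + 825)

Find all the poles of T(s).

s = -4 ± 3j, -11, -3

The poles are the roots of the denominator s^4 + 22s^3 + 170s^2 + 614s + 825 = 0.
Trying s = -11: the polynomial evaluates to 0, so (s + 11) is a factor.
Dividing out leaves s^3 + 11s^2 + 49s + 75 = 0.
This factors further as (s^2 + 8s + 25)(s + 3) = 0.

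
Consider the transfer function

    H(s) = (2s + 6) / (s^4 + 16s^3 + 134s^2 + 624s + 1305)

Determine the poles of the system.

s = -3 ± 6j, -5 ± 2j

The poles are the roots of the denominator s^4 + 16s^3 + 134s^2 + 624s + 1305 = 0.
No real roots exist; factor into two real quadratics: (s^2 + 6s + 45)(s^2 + 10s + 29) = 0.
Each quadratic gives a conjugate pair via the quadratic formula.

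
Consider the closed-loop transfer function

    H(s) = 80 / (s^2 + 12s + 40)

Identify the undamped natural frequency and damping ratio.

ωₙ ≈ 6.325 rad/s, ζ ≈ 0.9487

Compare the denominator to the standard form s^2 + 2ζωₙs + ωₙ².
ωₙ² = 40, so ωₙ = √40 ≈ 6.325 rad/s.
2ζωₙ = 12, so ζ = 12/(2·√40) ≈ 0.9487.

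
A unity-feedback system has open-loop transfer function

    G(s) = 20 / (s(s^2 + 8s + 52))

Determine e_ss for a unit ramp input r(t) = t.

e_ss = 2.600

G(s) has one pole at the origin.
This is a Type 1 system. Kv = lim_{s→0} s·G(s) = 20/52 = 5/13.
e_ss = 1/Kv = 1/(5/13) = 13/5 ≈ 2.600.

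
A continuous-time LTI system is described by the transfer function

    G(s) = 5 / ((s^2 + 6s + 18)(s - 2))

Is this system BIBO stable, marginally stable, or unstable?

unstable

The poles can be read from the denominator factors: s = -3 ± 3j, 2.
Since the pole(s) at s = 2 lie in the right half-plane, the system is unstable.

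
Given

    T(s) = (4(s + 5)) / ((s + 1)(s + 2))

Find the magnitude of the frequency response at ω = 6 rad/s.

|T(j6)| ≈ 0.8121

Substitute s = j6: numerator = 20 + j24, denominator = -34 + j18.
|T(j6)| = |20 + j24| / |-34 + j18| = 31.241 / 38.471 ≈ 0.8121.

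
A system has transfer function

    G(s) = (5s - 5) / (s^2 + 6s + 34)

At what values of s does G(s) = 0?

s = 1

Set the numerator to zero: 5s - 5 = 0, i.e. 5·(s - 1) = 0.
So s = 1.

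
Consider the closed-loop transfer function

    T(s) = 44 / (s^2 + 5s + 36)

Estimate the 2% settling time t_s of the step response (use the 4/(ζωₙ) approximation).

Comparing s^2 + 5s + 36 to s^2 + 2ζωₙs + ωₙ²: ωₙ = 6 rad/s and ζ = 5/(2·6) ≈ 0.4167.
ζωₙ = 5/2 = 2.5, so t_s ≈ 4/(ζωₙ) = 4/2.5 = 1.600 s.

t_s ≈ 1.600 s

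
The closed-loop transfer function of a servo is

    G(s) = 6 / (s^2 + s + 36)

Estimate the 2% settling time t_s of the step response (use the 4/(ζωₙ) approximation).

Comparing s^2 + s + 36 to s^2 + 2ζωₙs + ωₙ²: ωₙ = 6 rad/s and ζ = 1/(2·6) ≈ 0.08333.
ζωₙ = 1/2 = 0.5, so t_s ≈ 4/(ζωₙ) = 4/0.5 = 8 s.

t_s ≈ 8 s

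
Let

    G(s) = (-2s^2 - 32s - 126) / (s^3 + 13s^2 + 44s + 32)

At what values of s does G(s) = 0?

Set the numerator to zero: -2s^2 - 32s - 126 = 0, i.e. -2·(s^2 + 16s + 63) = 0.
Factoring: (s + 9)(s + 7) = 0.

s = -9, -7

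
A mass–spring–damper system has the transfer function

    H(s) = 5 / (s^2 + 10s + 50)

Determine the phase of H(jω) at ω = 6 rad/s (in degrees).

At s = j6: numerator = 5, denominator = 14 + j60.
∠H = ∠num − ∠den = 0° − (76.866°) = -76.87°.

∠H(j6) ≈ -76.87°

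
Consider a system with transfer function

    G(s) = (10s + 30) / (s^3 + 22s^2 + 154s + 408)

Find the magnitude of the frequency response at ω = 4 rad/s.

Substitute s = j4: numerator = 30 + j40, denominator = 56 + j552.
|G(j4)| = |30 + j40| / |56 + j552| = 50 / 554.83 ≈ 0.09012.

|G(j4)| ≈ 0.09012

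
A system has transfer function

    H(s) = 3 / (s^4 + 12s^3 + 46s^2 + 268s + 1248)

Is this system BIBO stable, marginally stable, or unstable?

The denominator s^4 + 12s^3 + 46s^2 + 268s + 1248 factors as (s + 6)(s^2 - 2s + 26)(s + 8), giving poles at s = -6, 1 + 5j, 1 - 5j, -8.
Since the pole(s) at s = 1 + 5j, 1 - 5j lie in the right half-plane, the system is unstable.

unstable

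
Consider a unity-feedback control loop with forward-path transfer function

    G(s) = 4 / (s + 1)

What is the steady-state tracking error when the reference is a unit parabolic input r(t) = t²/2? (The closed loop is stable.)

e_ss = ∞

G(s) has no poles at the origin.
This is a Type 0 system; Ka = lim_{s→0} s^2·G(s) = 0, so the steady-state error for a parabola input is infinite.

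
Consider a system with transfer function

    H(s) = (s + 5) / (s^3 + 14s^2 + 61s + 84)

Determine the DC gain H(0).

H(0) = 5/84 ≈ 0.05952

Set s = 0: H(0) = (5) / (84) = 5/84.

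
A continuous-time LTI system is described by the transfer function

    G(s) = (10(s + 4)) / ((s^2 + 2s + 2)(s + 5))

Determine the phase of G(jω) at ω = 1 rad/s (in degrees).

∠G(j1) ≈ -60.71°

At s = j1: numerator = 40 + j10, denominator = 3 + j11.
∠G = ∠num − ∠den = 14.036° − (74.745°) = -60.71°.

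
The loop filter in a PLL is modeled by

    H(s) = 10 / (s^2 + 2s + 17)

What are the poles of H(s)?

The poles are the roots of the denominator s^2 + 2s + 17 = 0.
Using the quadratic formula: s = (-2 ± √(-64))/2 = -1 ± 4j.

s = -1 + 4j, -1 - 4j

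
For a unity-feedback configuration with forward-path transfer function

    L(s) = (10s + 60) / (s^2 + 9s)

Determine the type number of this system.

Factor s from the denominator: s^2 + 9s = s·(s + 9).
There is 1 pole at the origin, so the system is Type 1.

Type 1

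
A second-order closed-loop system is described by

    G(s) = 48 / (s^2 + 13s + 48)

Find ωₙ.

ωₙ ≈ 6.928 rad/s

Compare the denominator to the standard form s^2 + 2ζωₙs + ωₙ².
ωₙ² = 48, so ωₙ = √48 ≈ 6.928 rad/s.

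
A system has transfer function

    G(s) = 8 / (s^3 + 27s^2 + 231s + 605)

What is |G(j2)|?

Substitute s = j2: numerator = 8, denominator = 497 + j454.
|G(j2)| = |8| / |497 + j454| = 8 / 673.15 ≈ 0.01188.

|G(j2)| ≈ 0.01188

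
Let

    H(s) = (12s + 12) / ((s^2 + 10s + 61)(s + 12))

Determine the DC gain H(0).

H(0) = 1/61 ≈ 0.01639

Set s = 0: H(0) = (12) / (732) = 1/61.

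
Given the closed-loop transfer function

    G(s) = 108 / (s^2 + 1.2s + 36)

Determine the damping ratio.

ζ = 0.1

Compare the denominator to the standard form s^2 + 2ζωₙs + ωₙ².
ωₙ² = 36, so ωₙ = 6 rad/s.
2ζωₙ = 1.2, so ζ = 1.2/(2·6) = 0.1.
With ζ = 0.1 the response is underdamped.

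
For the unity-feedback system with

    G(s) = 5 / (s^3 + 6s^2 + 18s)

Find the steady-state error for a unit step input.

G(s) has one pole at the origin.
This is a Type 1 system; for a step input the steady-state error is zero.

e_ss = 0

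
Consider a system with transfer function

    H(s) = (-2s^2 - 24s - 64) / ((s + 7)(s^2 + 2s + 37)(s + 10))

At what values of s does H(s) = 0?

Set the numerator to zero: -2s^2 - 24s - 64 = 0, i.e. -2·(s^2 + 12s + 32) = 0.
Factoring: (s + 8)(s + 4) = 0.

s = -8, -4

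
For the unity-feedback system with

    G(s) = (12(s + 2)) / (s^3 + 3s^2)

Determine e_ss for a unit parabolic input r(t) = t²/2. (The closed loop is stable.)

e_ss = 0.1250

G(s) has 2 poles at the origin.
This is a Type 2 system. Ka = lim_{s→0} s^2·G(s) = 24/3 = 8.
e_ss = 1/Ka = 1/(8) = 1/8 ≈ 0.1250.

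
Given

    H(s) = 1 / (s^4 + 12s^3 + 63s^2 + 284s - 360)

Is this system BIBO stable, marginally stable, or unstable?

unstable

The denominator s^4 + 12s^3 + 63s^2 + 284s - 360 factors as (s + 9)(s - 1)(s^2 + 4s + 40), giving poles at s = -9, 1, -2 + 6j, -2 - 6j.
Since the pole(s) at s = 1 lie in the right half-plane, the system is unstable.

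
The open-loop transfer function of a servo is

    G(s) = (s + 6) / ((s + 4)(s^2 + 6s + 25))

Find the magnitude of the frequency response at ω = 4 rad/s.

|G(j4)| ≈ 0.04973

Substitute s = j4: numerator = 6 + j4, denominator = -60 + j132.
|G(j4)| = |6 + j4| / |-60 + j132| = 7.2111 / 145.00 ≈ 0.04973.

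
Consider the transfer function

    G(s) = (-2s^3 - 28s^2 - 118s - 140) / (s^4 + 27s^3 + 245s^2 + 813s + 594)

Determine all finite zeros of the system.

s = -7, -2, -5

Set the numerator to zero: -2s^3 - 28s^2 - 118s - 140 = 0, i.e. -2·(s^3 + 14s^2 + 59s + 70) = 0.
Factoring: (s + 7)(s + 2)(s + 5) = 0.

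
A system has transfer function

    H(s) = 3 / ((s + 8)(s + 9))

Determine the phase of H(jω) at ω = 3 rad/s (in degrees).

∠H(j3) ≈ -38.99°

At s = j3: numerator = 3, denominator = 63 + j51.
∠H = ∠num − ∠den = 0° − (38.991°) = -38.99°.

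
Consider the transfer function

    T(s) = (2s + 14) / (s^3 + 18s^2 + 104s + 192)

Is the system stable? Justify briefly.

stable

The denominator s^3 + 18s^2 + 104s + 192 factors as (s + 4)(s + 8)(s + 6), giving poles at s = -4, -8, -6.
Since all poles lie strictly in the left half-plane, the system is stable.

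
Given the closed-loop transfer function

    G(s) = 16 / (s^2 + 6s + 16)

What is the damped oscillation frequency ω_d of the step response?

ω_d ≈ 2.646 rad/s

Comparing s^2 + 6s + 16 to s^2 + 2ζωₙs + ωₙ²: ωₙ = 4 rad/s and ζ = 6/(2·4) = 0.75.
ζωₙ = 6/2 = 3, so ω_d = ωₙ√(1−ζ²) = √(ωₙ² − (ζωₙ)²) = √(16 − 3²) = √7 ≈ 2.646 rad/s.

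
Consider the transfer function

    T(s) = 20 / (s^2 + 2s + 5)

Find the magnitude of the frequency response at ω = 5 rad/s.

Substitute s = j5: numerator = 20, denominator = -20 + j10.
|T(j5)| = |20| / |-20 + j10| = 20 / 22.361 ≈ 0.8944.

|T(j5)| ≈ 0.8944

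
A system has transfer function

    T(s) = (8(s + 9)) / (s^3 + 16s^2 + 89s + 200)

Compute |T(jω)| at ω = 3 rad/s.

|T(j3)| ≈ 0.3080

Substitute s = j3: numerator = 72 + j24, denominator = 56 + j240.
|T(j3)| = |72 + j24| / |56 + j240| = 75.895 / 246.45 ≈ 0.3080.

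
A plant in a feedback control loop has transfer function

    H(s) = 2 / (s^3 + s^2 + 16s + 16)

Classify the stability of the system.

marginally stable

The denominator s^3 + s^2 + 16s + 16 factors as (s^2 + 16)(s + 1), giving poles at s = ±4j, -1.
Since the simple pole(s) at s = ±4j lie on the jω-axis with none in the right half-plane, the system is marginally stable.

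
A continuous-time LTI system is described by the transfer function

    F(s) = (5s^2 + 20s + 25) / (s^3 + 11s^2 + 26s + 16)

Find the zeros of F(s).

Set the numerator to zero: 5s^2 + 20s + 25 = 0, i.e. 5·(s^2 + 4s + 5) = 0.
Factoring: (s^2 + 4s + 5) = 0.

s = -2 + j, -2 - j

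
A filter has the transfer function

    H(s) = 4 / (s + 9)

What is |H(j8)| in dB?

|H(j8)|_dB ≈ -9.57 dB

Substitute s = j8: numerator = 4, denominator = 9 + j8.
|H(j8)| = |4| / |9 + j8| = 4 / 12.042 ≈ 0.3322.
In decibels: 20·log₁₀(0.3322) ≈ -9.57 dB.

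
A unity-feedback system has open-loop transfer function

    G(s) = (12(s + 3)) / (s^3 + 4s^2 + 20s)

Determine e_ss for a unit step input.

e_ss = 0

G(s) has one pole at the origin.
This is a Type 1 system; for a step input the steady-state error is zero.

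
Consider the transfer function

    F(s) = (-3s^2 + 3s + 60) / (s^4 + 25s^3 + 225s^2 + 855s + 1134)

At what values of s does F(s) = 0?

Set the numerator to zero: -3s^2 + 3s + 60 = 0, i.e. -3·(s^2 - s - 20) = 0.
Factoring: (s + 4)(s - 5) = 0.

s = -4, 5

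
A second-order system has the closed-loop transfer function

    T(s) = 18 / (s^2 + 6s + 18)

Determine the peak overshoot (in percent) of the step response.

%OS ≈ 4.32%

Comparing s^2 + 6s + 18 to s^2 + 2ζωₙs + ωₙ²: ωₙ = √18 ≈ 4.243 rad/s and ζ = 6/(2·√18) ≈ 0.7071.
%OS = 100·exp(−πζ/√(1−ζ²)) = 100·exp(−π·0.7071/√(1−0.7071²)) ≈ 4.32%.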